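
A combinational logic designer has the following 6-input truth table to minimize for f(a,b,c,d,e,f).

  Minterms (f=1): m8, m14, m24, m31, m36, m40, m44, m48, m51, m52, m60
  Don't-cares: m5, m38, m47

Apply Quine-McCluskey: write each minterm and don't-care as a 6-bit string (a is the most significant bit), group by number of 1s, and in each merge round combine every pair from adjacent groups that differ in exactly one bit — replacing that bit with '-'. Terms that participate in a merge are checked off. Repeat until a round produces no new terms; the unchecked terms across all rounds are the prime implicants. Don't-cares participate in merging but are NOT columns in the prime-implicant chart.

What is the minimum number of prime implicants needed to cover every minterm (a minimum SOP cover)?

[col 0] 000101, 001000*, 001110, 011000*, 011111, 100100*, 100110*, 101000*, 101100*, 101111, 110000*, 110011, 110100*, 111100*
[col 1] -01000, 0-1000, 1-0100*, 1-1100*, 10-100*, 1001-0, 101-00, 11-100*, 110-00
[col 2] 1--100
Prime implicants: -01000, 0-1000, 000101, 001110, 011111, 1--100, 1001-0, 101-00, 101111, 110-00, 110011
PI chart (minterm → PIs covering it):
  8 | -01000,0-1000
  14 | 001110  (sole → essential)
  24 | 0-1000  (sole → essential)
  31 | 011111  (sole → essential)
  36 | 1--100,1001-0
  40 | -01000,101-00
  44 | 1--100,101-00
  48 | 110-00  (sole → essential)
  51 | 110011  (sole → essential)
  52 | 1--100,110-00
  60 | 1--100  (sole → essential)
Essential prime implicants: 0-1000, 001110, 011111, 1--100, 110-00, 110011
Petrick residual → -01000
Minimum SOP uses 7 PIs: b'cd'e'f' + a'cd'e'f' + a'b'cdef' + a'bcdef + ade'f' + abc'e'f' + abc'd'ef

7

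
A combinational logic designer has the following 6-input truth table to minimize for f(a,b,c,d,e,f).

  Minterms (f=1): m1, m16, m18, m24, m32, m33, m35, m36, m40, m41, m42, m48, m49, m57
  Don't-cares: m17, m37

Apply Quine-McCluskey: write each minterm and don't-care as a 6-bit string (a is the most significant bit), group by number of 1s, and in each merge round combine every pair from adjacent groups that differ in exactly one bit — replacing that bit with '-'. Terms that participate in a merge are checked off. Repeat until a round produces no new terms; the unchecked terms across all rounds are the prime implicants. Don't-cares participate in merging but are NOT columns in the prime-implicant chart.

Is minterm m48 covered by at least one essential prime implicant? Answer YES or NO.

Round 0: 000001✓ 010000✓ 010001✓ 010010✓ 011000✓ 100000✓ 100001✓ 100011✓ 100100✓ 100101✓ 101000✓ 101001✓ 101010✓ 110000✓ 110001✓ 111001✓
Round 1: -00001✓ -10000✓ -10001✓ 0-0001✓ 01-000 0100-0 01000-✓ 1-0000✓ 1-0001✓ 1-1001✓ 10-000✓ 10-001✓ 100-00✓ 100-01✓ 1000-1 10000-✓ 10010-✓ 1010-0 10100-✓ 11-001✓ 11000-✓
Round 2: --0001 -1000- 1--001 1-000- 10-00- 100-0-
PIs = {--0001, -1000-, 01-000, 0100-0, 1--001, 1-000-, 10-00-, 100-0-, 1000-1, 1010-0}
Coverage chart:
  m1: --0001 ←essential
  m16: -1000-,01-000,0100-0
  m18: 0100-0 ←essential
  m24: 01-000 ←essential
  m32: 1-000-,10-00-,100-0-
  m33: --0001,1--001,1-000-,10-00-,100-0-,1000-1
  m35: 1000-1 ←essential
  m36: 100-0- ←essential
  m40: 10-00-,1010-0
  m41: 1--001,10-00-
  m42: 1010-0 ←essential
  m48: -1000-,1-000-
  m49: --0001,-1000-,1--001,1-000-
  m57: 1--001 ←essential
Essential: --0001, 01-000, 0100-0, 1--001, 100-0-, 1000-1, 1010-0

NO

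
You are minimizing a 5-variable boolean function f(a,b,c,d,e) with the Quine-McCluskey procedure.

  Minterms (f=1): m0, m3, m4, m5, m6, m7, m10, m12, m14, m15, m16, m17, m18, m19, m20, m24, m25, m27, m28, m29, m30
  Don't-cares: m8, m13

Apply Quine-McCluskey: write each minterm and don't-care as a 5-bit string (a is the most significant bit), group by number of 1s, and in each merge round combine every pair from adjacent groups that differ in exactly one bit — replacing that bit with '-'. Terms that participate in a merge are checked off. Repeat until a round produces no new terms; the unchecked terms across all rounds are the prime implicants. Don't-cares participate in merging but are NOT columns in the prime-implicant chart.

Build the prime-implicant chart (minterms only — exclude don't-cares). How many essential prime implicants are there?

Round 0: 00000✓ 00011✓ 00100✓ 00101✓ 00110✓ 00111✓ 01000✓ 01010✓ 01100✓ 01101✓ 01110✓ 01111✓ 10000✓ 10001✓ 10010✓ 10011✓ 10100✓ 11000✓ 11001✓ 11011✓ 11100✓ 11101✓ 11110✓
Round 1: -0000✓ -0011 -0100✓ -1000✓ -1100✓ -1101✓ -1110✓ 0-000✓ 0-100✓ 0-101✓ 0-110✓ 0-111✓ 00-00✓ 00-11 001-0✓ 001-1✓ 0010-✓ 0011-✓ 01-00✓ 01-10✓ 010-0✓ 011-0✓ 011-1✓ 0110-✓ 0111-✓ 1-000✓ 1-001✓ 1-011✓ 1-100✓ 10-00✓ 100-0✓ 100-1✓ 1000-✓ 1001-✓ 11-00✓ 11-01✓ 110-1✓ 1100-✓ 111-0✓ 1110-✓
Round 2: --000✓ --100✓ -0-00✓ -1-00✓ -11-0 -110- 0--00✓ 0-1-0✓ 0-1-1✓ 0-10-✓ 0-11-✓ 001--✓ 01--0 011--✓ 1--00✓ 1-0-1 1-00- 100-- 11-0-
Round 3: ---00 0-1--
PIs = {---00, -0011, -11-0, -110-, 0-1--, 00-11, 01--0, 1-0-1, 1-00-, 100--, 11-0-}
Coverage chart:
  m0: ---00 ←essential
  m3: -0011,00-11
  m4: ---00,0-1--
  m5: 0-1-- ←essential
  m6: 0-1-- ←essential
  m7: 0-1--,00-11
  m10: 01--0 ←essential
  m12: ---00,-11-0,-110-,0-1--,01--0
  m14: -11-0,0-1--,01--0
  m15: 0-1-- ←essential
  m16: ---00,1-00-,100--
  m17: 1-0-1,1-00-,100--
  m18: 100-- ←essential
  m19: -0011,1-0-1,100--
  m20: ---00 ←essential
  m24: ---00,1-00-,11-0-
  m25: 1-0-1,1-00-,11-0-
  m27: 1-0-1 ←essential
  m28: ---00,-11-0,-110-,11-0-
  m29: -110-,11-0-
  m30: -11-0 ←essential
Essential: ---00, -11-0, 0-1--, 01--0, 1-0-1, 100--

6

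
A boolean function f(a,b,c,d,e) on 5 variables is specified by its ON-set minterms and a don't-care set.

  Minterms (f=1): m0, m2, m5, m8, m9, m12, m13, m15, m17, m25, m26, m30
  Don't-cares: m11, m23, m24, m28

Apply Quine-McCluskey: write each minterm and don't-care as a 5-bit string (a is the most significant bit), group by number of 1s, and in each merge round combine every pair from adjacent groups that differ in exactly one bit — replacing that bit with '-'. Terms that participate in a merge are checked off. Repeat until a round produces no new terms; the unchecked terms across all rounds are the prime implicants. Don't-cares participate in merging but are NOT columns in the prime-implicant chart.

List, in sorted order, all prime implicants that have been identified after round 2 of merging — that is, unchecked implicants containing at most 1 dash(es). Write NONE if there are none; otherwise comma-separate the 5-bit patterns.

size-2^0 implicants → 00000(✓)  00010(✓)  00101(✓)  01000(✓)  01001(✓)  01011(✓)  01100(✓)  01101(✓)  01111(✓)  10001(✓)  10111  11000(✓)  11001(✓)  11010(✓)  11100(✓)  11110(✓)
size-2^1 implicants → -1000(✓)  -1001(✓)  -1100(✓)  0-000  0-101  000-0  01-00(✓)  01-01(✓)  01-11(✓)  010-1(✓)  0100-(✓)  011-1(✓)  0110-(✓)  1-001  11-00(✓)  11-10(✓)  110-0(✓)  1100-(✓)  111-0(✓)
size-2^2 implicants → -1-00  -100-  01--1  01-0-  11--0
Unchecked terms (primes): -1-00, -100-, 0-000, 0-101, 000-0, 01--1, 01-0-, 1-001, 10111, 11--0

0-000, 0-101, 000-0, 1-001, 10111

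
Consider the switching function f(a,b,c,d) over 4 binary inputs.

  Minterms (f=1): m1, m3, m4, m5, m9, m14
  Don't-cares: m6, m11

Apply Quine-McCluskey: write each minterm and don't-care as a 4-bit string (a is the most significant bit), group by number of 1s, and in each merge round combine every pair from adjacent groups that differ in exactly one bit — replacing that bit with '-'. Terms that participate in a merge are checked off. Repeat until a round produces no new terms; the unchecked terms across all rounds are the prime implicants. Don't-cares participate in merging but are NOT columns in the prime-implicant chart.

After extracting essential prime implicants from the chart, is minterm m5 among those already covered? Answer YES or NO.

NO

[col 0] 0001*, 0011*, 0100*, 0101*, 0110*, 1001*, 1011*, 1110*
[col 1] -001*, -011*, -110, 0-01, 00-1*, 01-0, 010-, 10-1*
[col 2] -0-1
Prime implicants: -0-1, -110, 0-01, 01-0, 010-
PI chart (minterm → PIs covering it):
  1 | -0-1,0-01
  3 | -0-1  (sole → essential)
  4 | 01-0,010-
  5 | 0-01,010-
  9 | -0-1  (sole → essential)
  14 | -110  (sole → essential)
Essential prime implicants: -0-1, -110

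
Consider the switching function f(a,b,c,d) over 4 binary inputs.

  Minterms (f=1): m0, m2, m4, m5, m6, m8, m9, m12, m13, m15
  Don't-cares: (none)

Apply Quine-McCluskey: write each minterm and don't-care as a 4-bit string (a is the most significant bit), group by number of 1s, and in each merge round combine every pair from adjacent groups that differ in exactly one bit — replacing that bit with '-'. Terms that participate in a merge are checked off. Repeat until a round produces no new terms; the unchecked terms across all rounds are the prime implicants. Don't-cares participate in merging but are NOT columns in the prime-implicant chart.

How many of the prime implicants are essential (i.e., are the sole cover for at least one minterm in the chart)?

Round 0: 0000✓ 0010✓ 0100✓ 0101✓ 0110✓ 1000✓ 1001✓ 1100✓ 1101✓ 1111✓
Round 1: -000✓ -100✓ -101✓ 0-00✓ 0-10✓ 00-0✓ 01-0✓ 010-✓ 1-00✓ 1-01✓ 100-✓ 11-1 110-✓
Round 2: --00 -10- 0--0 1-0-
PIs = {--00, -10-, 0--0, 1-0-, 11-1}
Coverage chart:
  m0: --00,0--0
  m2: 0--0 ←essential
  m4: --00,-10-,0--0
  m5: -10- ←essential
  m6: 0--0 ←essential
  m8: --00,1-0-
  m9: 1-0- ←essential
  m12: --00,-10-,1-0-
  m13: -10-,1-0-,11-1
  m15: 11-1 ←essential
Essential: -10-, 0--0, 1-0-, 11-1

4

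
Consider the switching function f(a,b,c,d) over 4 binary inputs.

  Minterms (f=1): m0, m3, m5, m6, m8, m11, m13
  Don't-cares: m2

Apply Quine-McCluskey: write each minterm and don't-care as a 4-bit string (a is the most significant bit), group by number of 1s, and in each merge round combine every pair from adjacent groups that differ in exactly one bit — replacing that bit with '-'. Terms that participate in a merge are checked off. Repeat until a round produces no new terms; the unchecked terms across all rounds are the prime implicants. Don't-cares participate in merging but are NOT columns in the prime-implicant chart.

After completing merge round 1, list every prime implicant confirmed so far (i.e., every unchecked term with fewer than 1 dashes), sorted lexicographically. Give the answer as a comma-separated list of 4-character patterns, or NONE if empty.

NONE

size-2^0 implicants → 0000(✓)  0010(✓)  0011(✓)  0101(✓)  0110(✓)  1000(✓)  1011(✓)  1101(✓)
size-2^1 implicants → -000  -011  -101  0-10  00-0  001-
Unchecked terms (primes): -000, -011, -101, 0-10, 00-0, 001-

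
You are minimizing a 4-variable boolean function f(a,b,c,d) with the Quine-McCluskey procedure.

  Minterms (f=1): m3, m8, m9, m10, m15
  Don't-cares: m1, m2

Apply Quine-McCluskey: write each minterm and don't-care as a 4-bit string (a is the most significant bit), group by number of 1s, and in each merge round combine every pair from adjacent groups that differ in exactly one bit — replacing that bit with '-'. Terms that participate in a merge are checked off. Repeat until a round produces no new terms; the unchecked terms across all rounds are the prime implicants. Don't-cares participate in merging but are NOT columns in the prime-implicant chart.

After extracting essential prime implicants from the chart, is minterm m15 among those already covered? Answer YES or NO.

size-2^0 implicants → 0001(✓)  0010(✓)  0011(✓)  1000(✓)  1001(✓)  1010(✓)  1111
size-2^1 implicants → -001  -010  00-1  001-  10-0  100-
Unchecked terms (primes): -001, -010, 00-1, 001-, 10-0, 100-, 1111
Minterm coverage:
  m3 ⊆ 00-1,001-
  m8 ⊆ 10-0,100-
  m9 ⊆ -001,100-
  m10 ⊆ -010,10-0
  m15 ⊆ 1111 [E]
E = {1111}

YES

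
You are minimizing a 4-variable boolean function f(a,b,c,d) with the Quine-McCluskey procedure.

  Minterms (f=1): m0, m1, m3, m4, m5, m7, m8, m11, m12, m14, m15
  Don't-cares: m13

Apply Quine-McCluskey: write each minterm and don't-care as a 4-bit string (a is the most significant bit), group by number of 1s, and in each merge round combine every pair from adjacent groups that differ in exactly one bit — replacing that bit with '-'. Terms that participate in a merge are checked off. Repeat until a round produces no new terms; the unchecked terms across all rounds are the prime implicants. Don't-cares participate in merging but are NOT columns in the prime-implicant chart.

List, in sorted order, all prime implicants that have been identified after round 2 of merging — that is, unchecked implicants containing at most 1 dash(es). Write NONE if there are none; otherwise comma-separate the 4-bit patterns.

[col 0] 0000*, 0001*, 0011*, 0100*, 0101*, 0111*, 1000*, 1011*, 1100*, 1101*, 1110*, 1111*
[col 1] -000*, -011*, -100*, -101*, -111*, 0-00*, 0-01*, 0-11*, 00-1*, 000-*, 01-1*, 010-*, 1-00*, 1-11*, 11-0*, 11-1*, 110-*, 111-*
[col 2] --00, --11, -1-1, -10-, 0--1, 0-0-, 11--
Prime implicants: --00, --11, -1-1, -10-, 0--1, 0-0-, 11--

NONE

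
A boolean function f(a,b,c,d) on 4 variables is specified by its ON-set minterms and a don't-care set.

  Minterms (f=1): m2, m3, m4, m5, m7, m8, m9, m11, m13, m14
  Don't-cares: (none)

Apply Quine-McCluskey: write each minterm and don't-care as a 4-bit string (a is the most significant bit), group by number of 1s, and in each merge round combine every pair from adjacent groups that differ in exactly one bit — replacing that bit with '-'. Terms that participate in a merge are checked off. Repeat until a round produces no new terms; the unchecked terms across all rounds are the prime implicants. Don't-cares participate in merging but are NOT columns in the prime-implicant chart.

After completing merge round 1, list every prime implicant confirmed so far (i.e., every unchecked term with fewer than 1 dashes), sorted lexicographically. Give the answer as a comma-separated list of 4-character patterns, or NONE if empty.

[col 0] 0010*, 0011*, 0100*, 0101*, 0111*, 1000*, 1001*, 1011*, 1101*, 1110
[col 1] -011, -101, 0-11, 001-, 01-1, 010-, 1-01, 10-1, 100-
Prime implicants: -011, -101, 0-11, 001-, 01-1, 010-, 1-01, 10-1, 100-, 1110

1110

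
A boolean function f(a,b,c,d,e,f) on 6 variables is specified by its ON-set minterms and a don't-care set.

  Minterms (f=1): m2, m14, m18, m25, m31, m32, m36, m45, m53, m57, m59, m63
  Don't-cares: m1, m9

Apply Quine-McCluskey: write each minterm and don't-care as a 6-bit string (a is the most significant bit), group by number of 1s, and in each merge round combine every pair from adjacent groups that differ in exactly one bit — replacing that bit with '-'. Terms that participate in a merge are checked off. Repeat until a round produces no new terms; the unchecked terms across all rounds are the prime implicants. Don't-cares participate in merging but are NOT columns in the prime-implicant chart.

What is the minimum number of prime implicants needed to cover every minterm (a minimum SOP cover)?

size-2^0 implicants → 000001(✓)  000010(✓)  001001(✓)  001110  010010(✓)  011001(✓)  011111(✓)  100000(✓)  100100(✓)  101101  110101  111001(✓)  111011(✓)  111111(✓)
size-2^1 implicants → -11001  -11111  0-0010  0-1001  00-001  100-00  111-11  1110-1
Unchecked terms (primes): -11001, -11111, 0-0010, 0-1001, 00-001, 001110, 100-00, 101101, 110101, 111-11, 1110-1
Minterm coverage:
  m2 ⊆ 0-0010 [E]
  m14 ⊆ 001110 [E]
  m18 ⊆ 0-0010 [E]
  m25 ⊆ -11001,0-1001
  m31 ⊆ -11111 [E]
  m32 ⊆ 100-00 [E]
  m36 ⊆ 100-00 [E]
  m45 ⊆ 101101 [E]
  m53 ⊆ 110101 [E]
  m57 ⊆ -11001,1110-1
  m59 ⊆ 111-11,1110-1
  m63 ⊆ -11111,111-11
E = {-11111, 0-0010, 001110, 100-00, 101101, 110101}
Petrick residual → -11001, 111-11
Cover = bcd'e'f + bcdef + a'c'd'ef' + a'b'cdef' + ab'c'e'f' + ab'cde'f + abc'de'f + abcef  |cover|=8

8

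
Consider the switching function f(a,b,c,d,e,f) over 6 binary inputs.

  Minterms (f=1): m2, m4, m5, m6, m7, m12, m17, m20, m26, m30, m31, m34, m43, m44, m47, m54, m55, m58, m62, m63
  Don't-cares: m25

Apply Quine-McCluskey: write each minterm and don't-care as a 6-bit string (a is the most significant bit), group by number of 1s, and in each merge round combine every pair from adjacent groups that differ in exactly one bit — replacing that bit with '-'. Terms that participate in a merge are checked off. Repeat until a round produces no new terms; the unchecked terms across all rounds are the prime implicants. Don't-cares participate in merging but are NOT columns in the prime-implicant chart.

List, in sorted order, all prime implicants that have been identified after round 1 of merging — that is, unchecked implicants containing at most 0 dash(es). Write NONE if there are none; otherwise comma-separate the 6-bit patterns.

size-2^0 implicants → 000010(✓)  000100(✓)  000101(✓)  000110(✓)  000111(✓)  001100(✓)  010001(✓)  010100(✓)  011001(✓)  011010(✓)  011110(✓)  011111(✓)  100010(✓)  101011(✓)  101100(✓)  101111(✓)  110110(✓)  110111(✓)  111010(✓)  111110(✓)  111111(✓)
size-2^1 implicants → -00010  -01100  -11010(✓)  -11110(✓)  -11111(✓)  0-0100  00-100  000-10  0001-0(✓)  0001-1(✓)  00010-(✓)  00011-(✓)  01-001  011-10(✓)  01111-(✓)  1-1111  101-11  11-110(✓)  11-111(✓)  11011-(✓)  111-10(✓)  11111-(✓)
size-2^2 implicants → -11-10  -1111-  0001--  11-11-
Unchecked terms (primes): -00010, -01100, -11-10, -1111-, 0-0100, 00-100, 000-10, 0001--, 01-001, 1-1111, 101-11, 11-11-

NONE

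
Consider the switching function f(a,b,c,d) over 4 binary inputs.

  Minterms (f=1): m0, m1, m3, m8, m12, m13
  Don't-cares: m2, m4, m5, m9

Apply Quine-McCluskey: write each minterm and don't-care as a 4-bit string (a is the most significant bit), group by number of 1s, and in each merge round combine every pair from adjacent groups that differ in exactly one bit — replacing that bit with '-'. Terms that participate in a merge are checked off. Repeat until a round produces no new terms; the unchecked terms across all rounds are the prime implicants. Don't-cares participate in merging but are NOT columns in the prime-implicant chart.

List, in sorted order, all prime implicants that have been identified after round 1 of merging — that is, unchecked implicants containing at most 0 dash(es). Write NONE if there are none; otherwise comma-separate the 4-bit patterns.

[col 0] 0000*, 0001*, 0010*, 0011*, 0100*, 0101*, 1000*, 1001*, 1100*, 1101*
[col 1] -000*, -001*, -100*, -101*, 0-00*, 0-01*, 00-0*, 00-1*, 000-*, 001-*, 010-*, 1-00*, 1-01*, 100-*, 110-*
[col 2] --00*, --01*, -00-*, -10-*, 0-0-*, 00--, 1-0-*
[col 3] --0-
Prime implicants: --0-, 00--

NONE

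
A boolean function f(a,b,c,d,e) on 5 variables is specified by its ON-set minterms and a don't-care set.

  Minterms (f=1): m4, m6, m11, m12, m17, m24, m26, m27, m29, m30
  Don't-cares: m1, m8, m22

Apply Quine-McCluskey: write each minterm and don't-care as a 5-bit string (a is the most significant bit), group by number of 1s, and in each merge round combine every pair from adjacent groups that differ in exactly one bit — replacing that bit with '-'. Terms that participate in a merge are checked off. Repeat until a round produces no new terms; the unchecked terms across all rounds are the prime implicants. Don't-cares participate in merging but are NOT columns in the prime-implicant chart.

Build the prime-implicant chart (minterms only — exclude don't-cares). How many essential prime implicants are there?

size-2^0 implicants → 00001(✓)  00100(✓)  00110(✓)  01000(✓)  01011(✓)  01100(✓)  10001(✓)  10110(✓)  11000(✓)  11010(✓)  11011(✓)  11101  11110(✓)
size-2^1 implicants → -0001  -0110  -1000  -1011  0-100  001-0  01-00  1-110  11-10  110-0  1101-
Unchecked terms (primes): -0001, -0110, -1000, -1011, 0-100, 001-0, 01-00, 1-110, 11-10, 110-0, 1101-, 11101
Minterm coverage:
  m4 ⊆ 0-100,001-0
  m6 ⊆ -0110,001-0
  m11 ⊆ -1011 [E]
  m12 ⊆ 0-100,01-00
  m17 ⊆ -0001 [E]
  m24 ⊆ -1000,110-0
  m26 ⊆ 11-10,110-0,1101-
  m27 ⊆ -1011,1101-
  m29 ⊆ 11101 [E]
  m30 ⊆ 1-110,11-10
E = {-0001, -1011, 11101}

3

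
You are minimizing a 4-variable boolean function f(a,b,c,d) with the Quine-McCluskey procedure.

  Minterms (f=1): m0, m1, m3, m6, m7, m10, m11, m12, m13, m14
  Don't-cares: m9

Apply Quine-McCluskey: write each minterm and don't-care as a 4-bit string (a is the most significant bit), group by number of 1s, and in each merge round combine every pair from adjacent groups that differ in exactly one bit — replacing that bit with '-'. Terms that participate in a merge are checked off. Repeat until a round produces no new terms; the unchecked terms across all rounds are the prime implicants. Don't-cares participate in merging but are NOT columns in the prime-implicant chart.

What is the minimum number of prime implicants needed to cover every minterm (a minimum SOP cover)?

5

Round 0: 0000✓ 0001✓ 0011✓ 0110✓ 0111✓ 1001✓ 1010✓ 1011✓ 1100✓ 1101✓ 1110✓
Round 1: -001✓ -011✓ -110 0-11 00-1✓ 000- 011- 1-01 1-10 10-1✓ 101- 11-0 110-
Round 2: -0-1
PIs = {-0-1, -110, 0-11, 000-, 011-, 1-01, 1-10, 101-, 11-0, 110-}
Coverage chart:
  m0: 000- ←essential
  m1: -0-1,000-
  m3: -0-1,0-11
  m6: -110,011-
  m7: 0-11,011-
  m10: 1-10,101-
  m11: -0-1,101-
  m12: 11-0,110-
  m13: 1-01,110-
  m14: -110,1-10,11-0
Essential: 000-
Petrick residual → -0-1, 011-, 1-10, 110-
Min cover (5 terms): b'd + a'b'c' + a'bc + acd' + abc'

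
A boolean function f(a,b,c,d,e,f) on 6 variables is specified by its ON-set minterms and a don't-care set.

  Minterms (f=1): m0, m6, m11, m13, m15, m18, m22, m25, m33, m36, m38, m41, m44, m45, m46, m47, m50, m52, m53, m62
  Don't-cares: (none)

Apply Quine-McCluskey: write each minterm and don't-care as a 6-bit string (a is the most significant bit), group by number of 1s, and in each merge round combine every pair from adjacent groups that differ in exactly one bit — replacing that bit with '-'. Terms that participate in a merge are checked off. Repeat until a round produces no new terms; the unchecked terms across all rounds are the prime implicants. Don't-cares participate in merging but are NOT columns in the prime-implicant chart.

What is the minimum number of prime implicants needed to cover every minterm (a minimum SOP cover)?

Round 0: 000000 000110✓ 001011✓ 001101✓ 001111✓ 010010✓ 010110✓ 011001 100001✓ 100100✓ 100110✓ 101001✓ 101100✓ 101101✓ 101110✓ 101111✓ 110010✓ 110100✓ 110101✓ 111110✓
Round 1: -00110 -01101✓ -01111✓ -10010 0-0110 001-11 0011-1✓ 010-10 1-0100 1-1110 10-001 10-100✓ 10-110✓ 1001-0✓ 101-01 1011-0✓ 1011-1✓ 10110-✓ 10111-✓ 11010-
Round 2: -011-1 10-1-0 1011--
PIs = {-00110, -011-1, -10010, 0-0110, 000000, 001-11, 010-10, 011001, 1-0100, 1-1110, 10-001, 10-1-0, 101-01, 1011--, 11010-}
Coverage chart:
  m0: 000000 ←essential
  m6: -00110,0-0110
  m11: 001-11 ←essential
  m13: -011-1 ←essential
  m15: -011-1,001-11
  m18: -10010,010-10
  m22: 0-0110,010-10
  m25: 011001 ←essential
  m33: 10-001 ←essential
  m36: 1-0100,10-1-0
  m38: -00110,10-1-0
  m41: 10-001,101-01
  m44: 10-1-0,1011--
  m45: -011-1,101-01,1011--
  m46: 1-1110,10-1-0,1011--
  m47: -011-1,1011--
  m50: -10010 ←essential
  m52: 1-0100,11010-
  m53: 11010- ←essential
  m62: 1-1110 ←essential
Essential: -011-1, -10010, 000000, 001-11, 011001, 1-1110, 10-001, 11010-
Petrick residual → 0-0110, 10-1-0
Min cover (10 terms): b'cdf + bc'd'ef' + a'c'def' + a'b'c'd'e'f' + a'b'cef + a'bcd'e'f + acdef' + ab'd'e'f + ab'df' + abc'de'

10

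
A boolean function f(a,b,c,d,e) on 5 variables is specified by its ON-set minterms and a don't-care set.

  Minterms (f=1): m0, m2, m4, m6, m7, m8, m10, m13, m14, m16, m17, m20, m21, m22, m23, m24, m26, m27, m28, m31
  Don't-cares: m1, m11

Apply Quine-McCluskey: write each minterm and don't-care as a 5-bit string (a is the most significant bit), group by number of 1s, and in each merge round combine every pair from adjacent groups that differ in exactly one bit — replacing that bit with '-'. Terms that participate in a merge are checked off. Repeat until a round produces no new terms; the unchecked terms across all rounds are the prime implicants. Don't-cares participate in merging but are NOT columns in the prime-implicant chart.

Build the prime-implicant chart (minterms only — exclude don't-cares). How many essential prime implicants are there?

Round 0: 00000✓ 00001✓ 00010✓ 00100✓ 00110✓ 00111✓ 01000✓ 01010✓ 01011✓ 01101 01110✓ 10000✓ 10001✓ 10100✓ 10101✓ 10110✓ 10111✓ 11000✓ 11010✓ 11011✓ 11100✓ 11111✓
Round 1: -0000✓ -0001✓ -0100✓ -0110✓ -0111✓ -1000✓ -1010✓ -1011✓ 0-000✓ 0-010✓ 0-110✓ 00-00✓ 00-10✓ 000-0✓ 0000-✓ 001-0✓ 0011-✓ 01-10✓ 010-0✓ 0101-✓ 1-000✓ 1-100✓ 1-111 10-00✓ 10-01✓ 1000-✓ 101-0✓ 101-1✓ 1010-✓ 1011-✓ 11-00✓ 11-11 110-0✓ 1101-✓
Round 2: --000 -0-00 -000- -01-0 -011- -10-0 -101- 0--10 0-0-0 00--0 1--00 10-0- 101--
PIs = {--000, -0-00, -000-, -01-0, -011-, -10-0, -101-, 0--10, 0-0-0, 00--0, 01101, 1--00, 1-111, 10-0-, 101--, 11-11}
Coverage chart:
  m0: --000,-0-00,-000-,0-0-0,00--0
  m2: 0--10,0-0-0,00--0
  m4: -0-00,-01-0,00--0
  m6: -01-0,-011-,0--10,00--0
  m7: -011- ←essential
  m8: --000,-10-0,0-0-0
  m10: -10-0,-101-,0--10,0-0-0
  m13: 01101 ←essential
  m14: 0--10 ←essential
  m16: --000,-0-00,-000-,1--00,10-0-
  m17: -000-,10-0-
  m20: -0-00,-01-0,1--00,10-0-,101--
  m21: 10-0-,101--
  m22: -01-0,-011-,101--
  m23: -011-,1-111,101--
  m24: --000,-10-0,1--00
  m26: -10-0,-101-
  m27: -101-,11-11
  m28: 1--00 ←essential
  m31: 1-111,11-11
Essential: -011-, 0--10, 01101, 1--00

4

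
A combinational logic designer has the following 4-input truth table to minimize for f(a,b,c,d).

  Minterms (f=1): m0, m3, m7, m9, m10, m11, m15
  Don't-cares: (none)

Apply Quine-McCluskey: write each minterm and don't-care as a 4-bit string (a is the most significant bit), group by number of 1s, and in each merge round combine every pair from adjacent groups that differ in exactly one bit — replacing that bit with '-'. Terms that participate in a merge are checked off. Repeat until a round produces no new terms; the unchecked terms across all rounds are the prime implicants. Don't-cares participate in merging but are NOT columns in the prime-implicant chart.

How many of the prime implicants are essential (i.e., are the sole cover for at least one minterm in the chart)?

4

size-2^0 implicants → 0000  0011(✓)  0111(✓)  1001(✓)  1010(✓)  1011(✓)  1111(✓)
size-2^1 implicants → -011(✓)  -111(✓)  0-11(✓)  1-11(✓)  10-1  101-
size-2^2 implicants → --11
Unchecked terms (primes): --11, 0000, 10-1, 101-
Minterm coverage:
  m0 ⊆ 0000 [E]
  m3 ⊆ --11 [E]
  m7 ⊆ --11 [E]
  m9 ⊆ 10-1 [E]
  m10 ⊆ 101- [E]
  m11 ⊆ --11,10-1,101-
  m15 ⊆ --11 [E]
E = {--11, 0000, 10-1, 101-}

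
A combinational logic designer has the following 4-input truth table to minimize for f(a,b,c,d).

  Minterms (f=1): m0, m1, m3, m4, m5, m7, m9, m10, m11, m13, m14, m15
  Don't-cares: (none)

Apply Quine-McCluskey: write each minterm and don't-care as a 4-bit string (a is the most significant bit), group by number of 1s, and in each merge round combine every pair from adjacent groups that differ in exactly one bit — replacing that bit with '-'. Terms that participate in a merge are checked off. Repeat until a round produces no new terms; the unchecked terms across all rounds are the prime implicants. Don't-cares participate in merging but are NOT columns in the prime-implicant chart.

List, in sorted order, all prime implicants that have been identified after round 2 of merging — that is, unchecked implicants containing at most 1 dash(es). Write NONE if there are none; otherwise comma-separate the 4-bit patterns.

NONE

size-2^0 implicants → 0000(✓)  0001(✓)  0011(✓)  0100(✓)  0101(✓)  0111(✓)  1001(✓)  1010(✓)  1011(✓)  1101(✓)  1110(✓)  1111(✓)
size-2^1 implicants → -001(✓)  -011(✓)  -101(✓)  -111(✓)  0-00(✓)  0-01(✓)  0-11(✓)  00-1(✓)  000-(✓)  01-1(✓)  010-(✓)  1-01(✓)  1-10(✓)  1-11(✓)  10-1(✓)  101-(✓)  11-1(✓)  111-(✓)
size-2^2 implicants → --01(✓)  --11(✓)  -0-1(✓)  -1-1(✓)  0--1(✓)  0-0-  1--1(✓)  1-1-
size-2^3 implicants → ---1
Unchecked terms (primes): ---1, 0-0-, 1-1-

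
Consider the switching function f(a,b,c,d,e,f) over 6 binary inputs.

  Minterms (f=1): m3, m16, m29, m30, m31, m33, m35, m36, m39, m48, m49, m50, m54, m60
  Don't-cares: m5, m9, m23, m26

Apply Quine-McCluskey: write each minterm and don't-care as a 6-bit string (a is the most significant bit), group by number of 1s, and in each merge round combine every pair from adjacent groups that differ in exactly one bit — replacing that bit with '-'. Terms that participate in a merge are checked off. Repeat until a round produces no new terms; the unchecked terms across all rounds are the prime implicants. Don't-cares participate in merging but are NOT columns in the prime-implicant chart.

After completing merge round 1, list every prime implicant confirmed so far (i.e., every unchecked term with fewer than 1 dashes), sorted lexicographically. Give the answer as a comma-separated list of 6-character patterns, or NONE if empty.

[col 0] 000011*, 000101, 001001, 010000*, 010111*, 011010*, 011101*, 011110*, 011111*, 100001*, 100011*, 100100, 100111*, 110000*, 110001*, 110010*, 110110*, 111100
[col 1] -00011, -10000, 01-111, 011-10, 0111-1, 01111-, 1-0001, 100-11, 1000-1, 110-10, 1100-0, 11000-
Prime implicants: -00011, -10000, 000101, 001001, 01-111, 011-10, 0111-1, 01111-, 1-0001, 100-11, 1000-1, 100100, 110-10, 1100-0, 11000-, 111100

000101, 001001, 100100, 111100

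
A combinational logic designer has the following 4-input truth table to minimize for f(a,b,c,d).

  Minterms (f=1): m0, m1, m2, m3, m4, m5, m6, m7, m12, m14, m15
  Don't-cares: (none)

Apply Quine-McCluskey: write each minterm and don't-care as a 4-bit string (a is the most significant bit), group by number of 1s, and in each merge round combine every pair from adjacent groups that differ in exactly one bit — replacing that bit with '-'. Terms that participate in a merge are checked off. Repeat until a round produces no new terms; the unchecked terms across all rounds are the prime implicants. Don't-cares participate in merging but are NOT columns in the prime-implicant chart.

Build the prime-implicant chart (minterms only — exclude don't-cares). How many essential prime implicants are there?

Round 0: 0000✓ 0001✓ 0010✓ 0011✓ 0100✓ 0101✓ 0110✓ 0111✓ 1100✓ 1110✓ 1111✓
Round 1: -100✓ -110✓ -111✓ 0-00✓ 0-01✓ 0-10✓ 0-11✓ 00-0✓ 00-1✓ 000-✓ 001-✓ 01-0✓ 01-1✓ 010-✓ 011-✓ 11-0✓ 111-✓
Round 2: -1-0 -11- 0--0✓ 0--1✓ 0-0-✓ 0-1-✓ 00--✓ 01--✓
Round 3: 0---
PIs = {-1-0, -11-, 0---}
Coverage chart:
  m0: 0--- ←essential
  m1: 0--- ←essential
  m2: 0--- ←essential
  m3: 0--- ←essential
  m4: -1-0,0---
  m5: 0--- ←essential
  m6: -1-0,-11-,0---
  m7: -11-,0---
  m12: -1-0 ←essential
  m14: -1-0,-11-
  m15: -11- ←essential
Essential: -1-0, -11-, 0---

3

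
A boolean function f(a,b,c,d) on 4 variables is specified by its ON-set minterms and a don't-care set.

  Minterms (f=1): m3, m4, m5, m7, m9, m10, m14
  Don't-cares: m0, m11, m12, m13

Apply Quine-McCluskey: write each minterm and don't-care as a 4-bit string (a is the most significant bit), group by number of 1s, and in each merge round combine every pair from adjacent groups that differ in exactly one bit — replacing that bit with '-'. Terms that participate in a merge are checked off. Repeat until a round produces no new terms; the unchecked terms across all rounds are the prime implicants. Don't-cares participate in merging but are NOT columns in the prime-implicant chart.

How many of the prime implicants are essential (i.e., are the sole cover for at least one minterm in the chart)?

size-2^0 implicants → 0000(✓)  0011(✓)  0100(✓)  0101(✓)  0111(✓)  1001(✓)  1010(✓)  1011(✓)  1100(✓)  1101(✓)  1110(✓)
size-2^1 implicants → -011  -100(✓)  -101(✓)  0-00  0-11  01-1  010-(✓)  1-01  1-10  10-1  101-  11-0  110-(✓)
size-2^2 implicants → -10-
Unchecked terms (primes): -011, -10-, 0-00, 0-11, 01-1, 1-01, 1-10, 10-1, 101-, 11-0
Minterm coverage:
  m3 ⊆ -011,0-11
  m4 ⊆ -10-,0-00
  m5 ⊆ -10-,01-1
  m7 ⊆ 0-11,01-1
  m9 ⊆ 1-01,10-1
  m10 ⊆ 1-10,101-
  m14 ⊆ 1-10,11-0
(no essential prime implicants)

0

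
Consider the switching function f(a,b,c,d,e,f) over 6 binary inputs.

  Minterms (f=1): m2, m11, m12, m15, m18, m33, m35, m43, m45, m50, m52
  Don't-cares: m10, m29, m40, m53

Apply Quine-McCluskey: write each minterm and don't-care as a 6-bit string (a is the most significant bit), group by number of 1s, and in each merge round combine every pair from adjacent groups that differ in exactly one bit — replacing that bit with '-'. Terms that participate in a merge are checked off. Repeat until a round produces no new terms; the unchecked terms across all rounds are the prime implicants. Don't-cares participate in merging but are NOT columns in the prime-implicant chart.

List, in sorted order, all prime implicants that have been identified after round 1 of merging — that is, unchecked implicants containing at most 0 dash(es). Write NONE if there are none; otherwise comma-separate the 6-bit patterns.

001100, 011101, 101000, 101101

[col 0] 000010*, 001010*, 001011*, 001100, 001111*, 010010*, 011101, 100001*, 100011*, 101000, 101011*, 101101, 110010*, 110100*, 110101*
[col 1] -01011, -10010, 0-0010, 00-010, 001-11, 00101-, 10-011, 1000-1, 11010-
Prime implicants: -01011, -10010, 0-0010, 00-010, 001-11, 00101-, 001100, 011101, 10-011, 1000-1, 101000, 101101, 11010-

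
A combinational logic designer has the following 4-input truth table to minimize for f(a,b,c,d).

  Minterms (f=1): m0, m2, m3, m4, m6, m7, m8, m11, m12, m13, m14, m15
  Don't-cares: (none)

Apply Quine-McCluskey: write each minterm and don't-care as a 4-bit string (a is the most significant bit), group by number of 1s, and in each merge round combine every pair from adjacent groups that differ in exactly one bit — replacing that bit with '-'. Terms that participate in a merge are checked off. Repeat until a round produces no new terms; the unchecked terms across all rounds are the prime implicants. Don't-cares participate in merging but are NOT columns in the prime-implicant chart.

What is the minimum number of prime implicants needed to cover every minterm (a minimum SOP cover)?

4

Round 0: 0000✓ 0010✓ 0011✓ 0100✓ 0110✓ 0111✓ 1000✓ 1011✓ 1100✓ 1101✓ 1110✓ 1111✓
Round 1: -000✓ -011✓ -100✓ -110✓ -111✓ 0-00✓ 0-10✓ 0-11✓ 00-0✓ 001-✓ 01-0✓ 011-✓ 1-00✓ 1-11✓ 11-0✓ 11-1✓ 110-✓ 111-✓
Round 2: --00 --11 -1-0 -11- 0--0 0-1- 11--
PIs = {--00, --11, -1-0, -11-, 0--0, 0-1-, 11--}
Coverage chart:
  m0: --00,0--0
  m2: 0--0,0-1-
  m3: --11,0-1-
  m4: --00,-1-0,0--0
  m6: -1-0,-11-,0--0,0-1-
  m7: --11,-11-,0-1-
  m8: --00 ←essential
  m11: --11 ←essential
  m12: --00,-1-0,11--
  m13: 11-- ←essential
  m14: -1-0,-11-,11--
  m15: --11,-11-,11--
Essential: --00, --11, 11--
Petrick residual → 0--0
Min cover (4 terms): c'd' + cd + a'd' + ab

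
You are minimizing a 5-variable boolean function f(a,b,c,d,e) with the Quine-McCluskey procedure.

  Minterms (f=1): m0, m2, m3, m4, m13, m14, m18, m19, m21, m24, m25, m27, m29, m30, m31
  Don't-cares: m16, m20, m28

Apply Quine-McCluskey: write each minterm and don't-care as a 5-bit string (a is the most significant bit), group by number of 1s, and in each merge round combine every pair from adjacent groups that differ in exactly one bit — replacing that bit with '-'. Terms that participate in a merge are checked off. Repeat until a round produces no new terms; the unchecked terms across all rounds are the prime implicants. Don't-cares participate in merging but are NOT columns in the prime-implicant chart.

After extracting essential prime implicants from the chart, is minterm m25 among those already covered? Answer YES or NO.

NO

size-2^0 implicants → 00000(✓)  00010(✓)  00011(✓)  00100(✓)  01101(✓)  01110(✓)  10000(✓)  10010(✓)  10011(✓)  10100(✓)  10101(✓)  11000(✓)  11001(✓)  11011(✓)  11100(✓)  11101(✓)  11110(✓)  11111(✓)
size-2^1 implicants → -0000(✓)  -0010(✓)  -0011(✓)  -0100(✓)  -1101  -1110  00-00(✓)  000-0(✓)  0001-(✓)  1-000(✓)  1-011  1-100(✓)  1-101(✓)  10-00(✓)  100-0(✓)  1001-(✓)  1010-(✓)  11-00(✓)  11-01(✓)  11-11(✓)  110-1(✓)  1100-(✓)  111-0(✓)  111-1(✓)  1110-(✓)  1111-(✓)
size-2^2 implicants → -0-00  -00-0  -001-  1--00  1-10-  11--1  11-0-  111--
Unchecked terms (primes): -0-00, -00-0, -001-, -1101, -1110, 1--00, 1-011, 1-10-, 11--1, 11-0-, 111--
Minterm coverage:
  m0 ⊆ -0-00,-00-0
  m2 ⊆ -00-0,-001-
  m3 ⊆ -001- [E]
  m4 ⊆ -0-00 [E]
  m13 ⊆ -1101 [E]
  m14 ⊆ -1110 [E]
  m18 ⊆ -00-0,-001-
  m19 ⊆ -001-,1-011
  m21 ⊆ 1-10- [E]
  m24 ⊆ 1--00,11-0-
  m25 ⊆ 11--1,11-0-
  m27 ⊆ 1-011,11--1
  m29 ⊆ -1101,1-10-,11--1,11-0-,111--
  m30 ⊆ -1110,111--
  m31 ⊆ 11--1,111--
E = {-0-00, -001-, -1101, -1110, 1-10-}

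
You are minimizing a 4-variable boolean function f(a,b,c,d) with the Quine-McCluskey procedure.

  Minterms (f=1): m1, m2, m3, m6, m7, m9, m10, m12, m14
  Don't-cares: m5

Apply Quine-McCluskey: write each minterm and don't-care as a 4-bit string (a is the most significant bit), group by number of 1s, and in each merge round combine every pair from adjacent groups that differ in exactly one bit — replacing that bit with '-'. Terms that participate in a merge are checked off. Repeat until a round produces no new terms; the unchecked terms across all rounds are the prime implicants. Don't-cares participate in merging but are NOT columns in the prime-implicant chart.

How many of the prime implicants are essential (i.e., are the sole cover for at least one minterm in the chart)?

size-2^0 implicants → 0001(✓)  0010(✓)  0011(✓)  0101(✓)  0110(✓)  0111(✓)  1001(✓)  1010(✓)  1100(✓)  1110(✓)
size-2^1 implicants → -001  -010(✓)  -110(✓)  0-01(✓)  0-10(✓)  0-11(✓)  00-1(✓)  001-(✓)  01-1(✓)  011-(✓)  1-10(✓)  11-0
size-2^2 implicants → --10  0--1  0-1-
Unchecked terms (primes): --10, -001, 0--1, 0-1-, 11-0
Minterm coverage:
  m1 ⊆ -001,0--1
  m2 ⊆ --10,0-1-
  m3 ⊆ 0--1,0-1-
  m6 ⊆ --10,0-1-
  m7 ⊆ 0--1,0-1-
  m9 ⊆ -001 [E]
  m10 ⊆ --10 [E]
  m12 ⊆ 11-0 [E]
  m14 ⊆ --10,11-0
E = {--10, -001, 11-0}

3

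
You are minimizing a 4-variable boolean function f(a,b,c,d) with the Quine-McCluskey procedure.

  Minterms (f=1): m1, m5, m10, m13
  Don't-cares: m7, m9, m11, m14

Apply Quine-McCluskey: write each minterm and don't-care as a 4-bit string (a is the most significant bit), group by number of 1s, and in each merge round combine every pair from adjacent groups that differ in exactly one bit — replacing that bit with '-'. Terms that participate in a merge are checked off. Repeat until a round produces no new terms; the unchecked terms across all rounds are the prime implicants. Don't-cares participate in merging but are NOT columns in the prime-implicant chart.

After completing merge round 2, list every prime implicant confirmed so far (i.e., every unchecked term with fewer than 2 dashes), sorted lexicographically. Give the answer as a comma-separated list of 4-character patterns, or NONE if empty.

01-1, 1-10, 10-1, 101-

Round 0: 0001✓ 0101✓ 0111✓ 1001✓ 1010✓ 1011✓ 1101✓ 1110✓
Round 1: -001✓ -101✓ 0-01✓ 01-1 1-01✓ 1-10 10-1 101-
Round 2: --01
PIs = {--01, 01-1, 1-10, 10-1, 101-}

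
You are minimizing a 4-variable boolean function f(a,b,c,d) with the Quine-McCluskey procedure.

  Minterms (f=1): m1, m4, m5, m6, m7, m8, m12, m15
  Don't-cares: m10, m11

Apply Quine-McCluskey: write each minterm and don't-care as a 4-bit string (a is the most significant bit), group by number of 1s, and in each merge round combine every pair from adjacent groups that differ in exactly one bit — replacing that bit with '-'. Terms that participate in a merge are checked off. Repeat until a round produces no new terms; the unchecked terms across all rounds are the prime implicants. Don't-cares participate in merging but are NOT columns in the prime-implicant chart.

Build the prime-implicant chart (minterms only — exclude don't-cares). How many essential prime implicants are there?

[col 0] 0001*, 0100*, 0101*, 0110*, 0111*, 1000*, 1010*, 1011*, 1100*, 1111*
[col 1] -100, -111, 0-01, 01-0*, 01-1*, 010-*, 011-*, 1-00, 1-11, 10-0, 101-
[col 2] 01--
Prime implicants: -100, -111, 0-01, 01--, 1-00, 1-11, 10-0, 101-
PI chart (minterm → PIs covering it):
  1 | 0-01  (sole → essential)
  4 | -100,01--
  5 | 0-01,01--
  6 | 01--  (sole → essential)
  7 | -111,01--
  8 | 1-00,10-0
  12 | -100,1-00
  15 | -111,1-11
Essential prime implicants: 0-01, 01--

2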